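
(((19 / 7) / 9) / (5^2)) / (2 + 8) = 0.00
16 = 16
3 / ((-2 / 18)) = -27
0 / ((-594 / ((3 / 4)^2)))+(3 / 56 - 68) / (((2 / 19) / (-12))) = 216885 / 28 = 7745.89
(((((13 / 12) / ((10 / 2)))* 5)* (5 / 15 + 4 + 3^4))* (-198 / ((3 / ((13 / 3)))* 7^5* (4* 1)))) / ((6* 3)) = -29744 / 1361367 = -0.02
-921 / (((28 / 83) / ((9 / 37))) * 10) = -687987 / 10360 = -66.41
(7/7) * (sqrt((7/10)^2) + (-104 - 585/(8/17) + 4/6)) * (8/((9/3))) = -161491/45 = -3588.69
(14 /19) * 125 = 1750 /19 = 92.11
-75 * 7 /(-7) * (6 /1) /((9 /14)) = 700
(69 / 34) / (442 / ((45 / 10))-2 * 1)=621 / 29444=0.02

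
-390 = -390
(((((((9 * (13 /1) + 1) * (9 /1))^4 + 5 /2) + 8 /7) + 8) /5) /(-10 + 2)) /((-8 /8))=17808449236867 /560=31800802208.69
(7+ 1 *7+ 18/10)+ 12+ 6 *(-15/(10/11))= -356/5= -71.20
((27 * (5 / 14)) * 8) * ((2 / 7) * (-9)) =-9720 / 49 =-198.37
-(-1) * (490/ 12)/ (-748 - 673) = -5/ 174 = -0.03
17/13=1.31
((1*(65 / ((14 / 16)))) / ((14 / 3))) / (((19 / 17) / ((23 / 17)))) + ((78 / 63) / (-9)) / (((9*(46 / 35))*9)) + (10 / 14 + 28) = 2247036058 / 46830231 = 47.98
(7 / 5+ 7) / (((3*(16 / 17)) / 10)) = 119 / 4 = 29.75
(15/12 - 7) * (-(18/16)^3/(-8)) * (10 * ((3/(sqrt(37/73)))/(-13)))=251505 * sqrt(2701)/3940352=3.32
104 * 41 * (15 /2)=31980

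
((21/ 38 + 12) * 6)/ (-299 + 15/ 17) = -24327/ 96292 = -0.25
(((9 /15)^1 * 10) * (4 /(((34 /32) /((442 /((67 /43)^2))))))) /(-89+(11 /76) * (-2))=-17987072 /390543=-46.06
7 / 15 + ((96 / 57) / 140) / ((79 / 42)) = 10651 / 22515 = 0.47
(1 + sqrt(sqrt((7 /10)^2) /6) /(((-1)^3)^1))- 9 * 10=-89- sqrt(105) /30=-89.34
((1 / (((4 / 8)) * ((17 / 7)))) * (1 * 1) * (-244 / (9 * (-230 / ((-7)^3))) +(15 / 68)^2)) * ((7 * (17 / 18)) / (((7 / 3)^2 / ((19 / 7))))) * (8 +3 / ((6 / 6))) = -40391973061 / 33500880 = -1205.70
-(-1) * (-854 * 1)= -854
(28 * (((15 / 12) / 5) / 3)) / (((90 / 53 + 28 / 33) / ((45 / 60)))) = 12243 / 17816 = 0.69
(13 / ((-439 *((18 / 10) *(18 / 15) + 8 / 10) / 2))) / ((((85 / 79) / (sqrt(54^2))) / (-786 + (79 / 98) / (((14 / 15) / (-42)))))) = 11172430035 / 13530419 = 825.73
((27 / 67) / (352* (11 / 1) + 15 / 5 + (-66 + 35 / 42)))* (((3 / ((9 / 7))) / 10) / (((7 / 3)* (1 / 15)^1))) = 243 / 1531553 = 0.00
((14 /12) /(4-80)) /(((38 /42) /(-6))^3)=583443 /130321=4.48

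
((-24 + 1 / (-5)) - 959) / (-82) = 2458 / 205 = 11.99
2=2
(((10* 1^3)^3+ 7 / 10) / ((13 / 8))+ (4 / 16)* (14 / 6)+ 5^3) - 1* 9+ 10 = 579071 / 780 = 742.40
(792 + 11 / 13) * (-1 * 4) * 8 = -329824 / 13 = -25371.08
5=5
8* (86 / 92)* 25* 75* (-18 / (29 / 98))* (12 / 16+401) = -228551557500 / 667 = -342656008.25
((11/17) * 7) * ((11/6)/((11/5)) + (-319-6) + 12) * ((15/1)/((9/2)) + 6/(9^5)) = -4731314126/1003833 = -4713.25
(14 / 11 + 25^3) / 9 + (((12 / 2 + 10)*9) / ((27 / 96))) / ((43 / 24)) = 8607739 / 4257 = 2022.02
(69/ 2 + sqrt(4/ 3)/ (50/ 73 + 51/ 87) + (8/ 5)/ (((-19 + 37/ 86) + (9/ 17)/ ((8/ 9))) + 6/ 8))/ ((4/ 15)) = 10585* sqrt(3)/ 5382 + 103971741/ 805816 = 132.43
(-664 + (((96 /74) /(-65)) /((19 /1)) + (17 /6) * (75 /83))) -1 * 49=-5388956403 /7585370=-710.44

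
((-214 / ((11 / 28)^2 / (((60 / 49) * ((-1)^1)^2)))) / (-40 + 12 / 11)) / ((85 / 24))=2304 / 187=12.32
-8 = -8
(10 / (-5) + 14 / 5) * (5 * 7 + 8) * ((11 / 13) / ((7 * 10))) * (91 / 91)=0.42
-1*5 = -5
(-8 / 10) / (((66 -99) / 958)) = 3832 / 165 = 23.22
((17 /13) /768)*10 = 0.02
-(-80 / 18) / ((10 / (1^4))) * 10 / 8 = 5 / 9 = 0.56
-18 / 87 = -6 / 29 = -0.21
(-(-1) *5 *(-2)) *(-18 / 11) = 180 / 11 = 16.36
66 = 66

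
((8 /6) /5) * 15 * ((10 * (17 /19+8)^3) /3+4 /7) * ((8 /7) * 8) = 86517488128 /1008273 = 85807.60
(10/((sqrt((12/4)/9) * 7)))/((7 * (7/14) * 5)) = 4 * sqrt(3)/49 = 0.14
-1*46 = -46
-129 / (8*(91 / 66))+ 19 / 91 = -4181 / 364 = -11.49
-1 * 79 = -79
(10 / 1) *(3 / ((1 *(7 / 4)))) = 120 / 7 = 17.14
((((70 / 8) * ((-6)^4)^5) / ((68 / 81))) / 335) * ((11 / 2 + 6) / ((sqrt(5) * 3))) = 195009578360995.33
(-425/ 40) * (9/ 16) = -765/ 128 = -5.98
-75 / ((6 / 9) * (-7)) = 225 / 14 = 16.07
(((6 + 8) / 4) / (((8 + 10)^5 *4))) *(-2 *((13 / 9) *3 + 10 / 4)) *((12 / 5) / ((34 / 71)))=-20377 / 642453120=-0.00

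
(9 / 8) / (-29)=-9 / 232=-0.04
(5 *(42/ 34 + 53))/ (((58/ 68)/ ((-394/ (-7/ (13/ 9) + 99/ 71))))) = 1676481820/ 46197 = 36289.84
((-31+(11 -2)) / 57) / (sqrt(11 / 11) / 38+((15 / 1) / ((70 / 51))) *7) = -11 / 2181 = -0.01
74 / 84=37 / 42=0.88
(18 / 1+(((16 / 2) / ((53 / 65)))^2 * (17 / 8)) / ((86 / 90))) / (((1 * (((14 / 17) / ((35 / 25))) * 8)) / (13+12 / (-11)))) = 31212703341 / 53146280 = 587.30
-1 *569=-569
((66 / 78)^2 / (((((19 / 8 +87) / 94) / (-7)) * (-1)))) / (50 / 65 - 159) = -5264 / 158015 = -0.03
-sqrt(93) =-9.64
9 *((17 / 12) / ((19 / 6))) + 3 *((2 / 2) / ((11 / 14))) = 3279 / 418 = 7.84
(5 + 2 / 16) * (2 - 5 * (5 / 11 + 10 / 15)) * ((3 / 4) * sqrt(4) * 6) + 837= 59019 / 88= 670.67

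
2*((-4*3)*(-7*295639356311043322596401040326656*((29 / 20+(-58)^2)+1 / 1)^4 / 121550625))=52481109462589484798831670000000000000000.00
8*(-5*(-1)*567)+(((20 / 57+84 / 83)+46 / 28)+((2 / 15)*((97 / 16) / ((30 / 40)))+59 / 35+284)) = 11410347736 / 496755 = 22969.77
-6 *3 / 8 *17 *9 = -1377 / 4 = -344.25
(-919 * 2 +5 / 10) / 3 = -1225 / 2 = -612.50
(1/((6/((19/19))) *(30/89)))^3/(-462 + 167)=-0.00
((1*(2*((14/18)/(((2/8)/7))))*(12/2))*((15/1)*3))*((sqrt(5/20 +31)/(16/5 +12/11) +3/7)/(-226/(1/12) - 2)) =-202125*sqrt(5)/80063 - 2520/1357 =-7.50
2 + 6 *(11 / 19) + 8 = 256 / 19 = 13.47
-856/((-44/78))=16692/11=1517.45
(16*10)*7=1120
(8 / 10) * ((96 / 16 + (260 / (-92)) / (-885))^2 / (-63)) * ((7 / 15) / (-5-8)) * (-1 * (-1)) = 2389058884 / 145428434775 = 0.02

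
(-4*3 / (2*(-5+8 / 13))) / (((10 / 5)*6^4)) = 13 / 24624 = 0.00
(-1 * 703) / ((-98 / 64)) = 22496 / 49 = 459.10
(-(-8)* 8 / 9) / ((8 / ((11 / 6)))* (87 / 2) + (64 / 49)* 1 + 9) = 34496 / 970803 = 0.04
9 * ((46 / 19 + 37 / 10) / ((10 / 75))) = 31401 / 76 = 413.17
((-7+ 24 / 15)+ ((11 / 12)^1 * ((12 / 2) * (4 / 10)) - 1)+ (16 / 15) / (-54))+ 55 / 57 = -25046 / 7695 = -3.25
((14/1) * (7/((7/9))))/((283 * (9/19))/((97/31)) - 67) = -116109/22262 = -5.22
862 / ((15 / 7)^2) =42238 / 225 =187.72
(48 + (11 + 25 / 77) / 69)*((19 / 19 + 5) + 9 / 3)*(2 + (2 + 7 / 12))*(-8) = -2558960 / 161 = -15894.16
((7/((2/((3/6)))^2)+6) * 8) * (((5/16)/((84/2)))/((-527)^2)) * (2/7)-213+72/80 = -1385476664993/6532186080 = -212.10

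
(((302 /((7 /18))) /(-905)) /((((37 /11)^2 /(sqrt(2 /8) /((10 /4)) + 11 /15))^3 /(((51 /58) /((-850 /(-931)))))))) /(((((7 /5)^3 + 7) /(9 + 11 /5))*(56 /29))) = -6973338874348 /25251558601576875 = -0.00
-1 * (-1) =1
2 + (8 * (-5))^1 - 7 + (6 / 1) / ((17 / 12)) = -693 / 17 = -40.76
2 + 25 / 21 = 67 / 21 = 3.19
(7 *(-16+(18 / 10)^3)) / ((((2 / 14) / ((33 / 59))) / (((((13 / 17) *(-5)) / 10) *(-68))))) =-53435382 / 7375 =-7245.48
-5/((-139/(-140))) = -700/139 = -5.04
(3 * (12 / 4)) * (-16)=-144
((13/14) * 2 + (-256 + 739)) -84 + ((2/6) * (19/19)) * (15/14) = 5617/14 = 401.21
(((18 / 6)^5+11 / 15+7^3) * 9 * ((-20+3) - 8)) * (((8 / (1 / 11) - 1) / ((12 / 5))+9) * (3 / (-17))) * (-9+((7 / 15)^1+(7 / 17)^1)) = -9897190953 / 1156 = -8561583.87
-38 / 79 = -0.48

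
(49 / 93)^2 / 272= 2401 / 2352528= 0.00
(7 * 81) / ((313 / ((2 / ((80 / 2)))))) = 567 / 6260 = 0.09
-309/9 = -103/3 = -34.33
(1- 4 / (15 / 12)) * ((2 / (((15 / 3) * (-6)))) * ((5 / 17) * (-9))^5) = -27064125 / 1419857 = -19.06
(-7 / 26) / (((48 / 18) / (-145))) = 3045 / 208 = 14.64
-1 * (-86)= 86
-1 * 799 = -799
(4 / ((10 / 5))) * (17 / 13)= 34 / 13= 2.62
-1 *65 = -65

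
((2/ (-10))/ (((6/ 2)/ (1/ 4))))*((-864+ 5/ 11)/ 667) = 413/ 19140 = 0.02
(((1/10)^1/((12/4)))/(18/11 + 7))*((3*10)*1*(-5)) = -11/19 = -0.58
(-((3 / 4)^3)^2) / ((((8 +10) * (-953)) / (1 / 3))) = 0.00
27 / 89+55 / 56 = 6407 / 4984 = 1.29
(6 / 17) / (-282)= -1 / 799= -0.00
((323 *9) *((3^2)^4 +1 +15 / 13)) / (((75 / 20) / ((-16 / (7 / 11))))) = -58203938496 / 455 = -127920743.95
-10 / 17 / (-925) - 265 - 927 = -3748838 / 3145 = -1192.00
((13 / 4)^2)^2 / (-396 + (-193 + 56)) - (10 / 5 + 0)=-23189 / 10496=-2.21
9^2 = 81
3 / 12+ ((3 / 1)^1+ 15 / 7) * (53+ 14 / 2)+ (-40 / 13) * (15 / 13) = 1444543 / 4732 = 305.27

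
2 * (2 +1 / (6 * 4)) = 49 / 12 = 4.08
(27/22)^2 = 729/484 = 1.51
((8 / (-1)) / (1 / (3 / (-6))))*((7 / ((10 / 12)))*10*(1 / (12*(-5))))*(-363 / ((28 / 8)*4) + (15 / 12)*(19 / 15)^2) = 30143 / 225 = 133.97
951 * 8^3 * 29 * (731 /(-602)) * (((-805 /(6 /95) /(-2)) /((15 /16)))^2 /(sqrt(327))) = -21392771483955200 * sqrt(327) /8829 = -43815665417529.22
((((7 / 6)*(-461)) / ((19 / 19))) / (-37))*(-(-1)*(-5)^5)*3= -136275.34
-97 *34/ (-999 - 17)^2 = -1649/ 516128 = -0.00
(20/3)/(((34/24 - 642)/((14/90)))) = -0.00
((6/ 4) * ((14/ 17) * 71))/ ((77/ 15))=3195/ 187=17.09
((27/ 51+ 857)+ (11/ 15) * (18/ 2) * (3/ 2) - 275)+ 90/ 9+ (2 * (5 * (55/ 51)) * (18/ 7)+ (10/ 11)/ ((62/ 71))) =256135281/ 405790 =631.20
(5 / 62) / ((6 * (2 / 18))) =15 / 124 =0.12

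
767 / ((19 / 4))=161.47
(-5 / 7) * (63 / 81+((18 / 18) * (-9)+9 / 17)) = 5885 / 1071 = 5.49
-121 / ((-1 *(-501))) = -121 / 501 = -0.24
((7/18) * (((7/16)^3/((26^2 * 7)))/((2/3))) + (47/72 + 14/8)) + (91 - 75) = 1834394629/99680256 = 18.40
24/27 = 8/9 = 0.89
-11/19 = -0.58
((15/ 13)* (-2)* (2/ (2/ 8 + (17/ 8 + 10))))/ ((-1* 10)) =16/ 429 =0.04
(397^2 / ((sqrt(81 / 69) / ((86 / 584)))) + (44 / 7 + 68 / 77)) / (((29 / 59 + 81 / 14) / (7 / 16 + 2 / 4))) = 12213 / 11407 + 2798978231 *sqrt(69) / 7267296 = 3200.34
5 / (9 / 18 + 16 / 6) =30 / 19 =1.58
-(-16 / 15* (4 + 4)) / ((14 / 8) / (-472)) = -241664 / 105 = -2301.56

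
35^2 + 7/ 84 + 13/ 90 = 220541/ 180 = 1225.23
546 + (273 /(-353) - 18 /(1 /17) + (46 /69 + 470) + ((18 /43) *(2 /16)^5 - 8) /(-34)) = 18013589822149 /25366659072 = 710.13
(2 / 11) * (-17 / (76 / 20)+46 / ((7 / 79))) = 136902 / 1463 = 93.58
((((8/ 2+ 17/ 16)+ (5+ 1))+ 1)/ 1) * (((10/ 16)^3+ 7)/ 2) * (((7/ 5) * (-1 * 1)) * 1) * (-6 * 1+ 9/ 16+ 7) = -25054295/ 262144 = -95.57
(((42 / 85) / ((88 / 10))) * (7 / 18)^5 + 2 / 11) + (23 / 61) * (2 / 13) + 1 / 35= 1758083215067 / 6538138326720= 0.27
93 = 93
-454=-454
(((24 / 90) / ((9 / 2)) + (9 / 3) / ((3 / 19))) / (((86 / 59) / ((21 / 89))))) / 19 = 1062649 / 6544170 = 0.16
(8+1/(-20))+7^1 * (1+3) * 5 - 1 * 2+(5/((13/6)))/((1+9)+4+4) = 113941/780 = 146.08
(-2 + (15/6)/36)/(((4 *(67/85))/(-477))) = 626195/2144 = 292.07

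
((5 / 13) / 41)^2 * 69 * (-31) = -0.19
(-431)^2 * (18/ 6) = 557283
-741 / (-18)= 247 / 6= 41.17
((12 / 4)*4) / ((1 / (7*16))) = 1344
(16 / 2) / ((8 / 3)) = 3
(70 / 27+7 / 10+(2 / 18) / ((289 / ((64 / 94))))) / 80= 12076247 / 293392800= 0.04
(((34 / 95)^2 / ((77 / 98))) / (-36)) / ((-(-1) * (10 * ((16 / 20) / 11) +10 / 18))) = -4046 / 1146175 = -0.00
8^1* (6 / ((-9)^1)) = -16 / 3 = -5.33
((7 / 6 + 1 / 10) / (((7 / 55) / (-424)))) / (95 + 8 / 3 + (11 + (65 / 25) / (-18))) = -2658480 / 68369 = -38.88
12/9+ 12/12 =7/3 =2.33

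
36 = 36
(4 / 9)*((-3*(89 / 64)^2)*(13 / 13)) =-7921 / 3072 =-2.58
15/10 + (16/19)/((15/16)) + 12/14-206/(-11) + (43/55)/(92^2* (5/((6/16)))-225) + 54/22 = 362398321807/14829772650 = 24.44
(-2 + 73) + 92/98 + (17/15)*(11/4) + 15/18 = 74371/980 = 75.89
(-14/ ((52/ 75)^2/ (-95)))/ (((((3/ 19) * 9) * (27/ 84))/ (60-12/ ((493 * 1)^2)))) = 134352819475000/ 369677529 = 363432.48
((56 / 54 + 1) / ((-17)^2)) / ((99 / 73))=365 / 70227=0.01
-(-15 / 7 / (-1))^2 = -225 / 49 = -4.59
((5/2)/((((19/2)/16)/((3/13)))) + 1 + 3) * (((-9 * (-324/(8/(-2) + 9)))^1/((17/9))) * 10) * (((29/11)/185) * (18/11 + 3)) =5607607968/5529095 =1014.20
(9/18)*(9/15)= 3/10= 0.30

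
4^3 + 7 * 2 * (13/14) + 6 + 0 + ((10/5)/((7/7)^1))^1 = 85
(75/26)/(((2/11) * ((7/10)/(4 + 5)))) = 37125/182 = 203.98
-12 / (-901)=12 / 901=0.01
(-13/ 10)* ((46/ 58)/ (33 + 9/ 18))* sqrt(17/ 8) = -299* sqrt(34)/ 38860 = -0.04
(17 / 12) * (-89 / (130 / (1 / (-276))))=1513 / 430560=0.00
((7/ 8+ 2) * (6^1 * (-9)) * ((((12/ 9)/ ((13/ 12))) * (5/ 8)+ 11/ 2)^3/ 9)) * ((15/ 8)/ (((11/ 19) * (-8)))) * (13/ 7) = 85164139755/ 26650624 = 3195.58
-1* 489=-489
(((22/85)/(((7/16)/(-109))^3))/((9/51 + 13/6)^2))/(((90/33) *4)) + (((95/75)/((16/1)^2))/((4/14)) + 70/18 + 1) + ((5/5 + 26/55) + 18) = -66804.64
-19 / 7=-2.71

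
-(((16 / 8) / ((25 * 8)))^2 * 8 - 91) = 113749 / 1250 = 91.00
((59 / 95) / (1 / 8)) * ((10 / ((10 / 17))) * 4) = 32096 / 95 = 337.85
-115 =-115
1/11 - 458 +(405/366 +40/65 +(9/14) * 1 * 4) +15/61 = -55366429/122122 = -453.37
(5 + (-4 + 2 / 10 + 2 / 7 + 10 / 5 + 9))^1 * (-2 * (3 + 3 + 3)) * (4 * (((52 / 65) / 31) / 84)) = -10488 / 37975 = -0.28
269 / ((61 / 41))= 11029 / 61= 180.80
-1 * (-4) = 4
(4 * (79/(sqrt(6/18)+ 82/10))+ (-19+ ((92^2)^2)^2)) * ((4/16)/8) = 12876661527021470043/80288 - 1975 * sqrt(3)/40144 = 160380897855488.53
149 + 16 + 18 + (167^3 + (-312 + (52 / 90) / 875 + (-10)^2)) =183386463776 / 39375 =4657434.00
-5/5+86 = 85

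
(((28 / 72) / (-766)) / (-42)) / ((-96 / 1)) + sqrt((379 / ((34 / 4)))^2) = 44.59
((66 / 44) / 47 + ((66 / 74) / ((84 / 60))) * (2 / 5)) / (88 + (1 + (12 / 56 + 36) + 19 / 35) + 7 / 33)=1151865 / 506029871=0.00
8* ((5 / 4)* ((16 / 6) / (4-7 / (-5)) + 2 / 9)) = 580 / 81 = 7.16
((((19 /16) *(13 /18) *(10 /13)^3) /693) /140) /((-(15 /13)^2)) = -19 /6286896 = -0.00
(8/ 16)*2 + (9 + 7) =17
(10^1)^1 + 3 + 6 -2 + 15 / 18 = 107 / 6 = 17.83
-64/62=-32/31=-1.03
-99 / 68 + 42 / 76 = -1167 / 1292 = -0.90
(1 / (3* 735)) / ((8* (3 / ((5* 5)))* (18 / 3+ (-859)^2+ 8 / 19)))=95 / 148386208824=0.00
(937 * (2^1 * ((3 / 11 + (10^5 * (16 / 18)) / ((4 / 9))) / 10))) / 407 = 2061402811 / 22385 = 92088.58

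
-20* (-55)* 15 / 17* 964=15906000 / 17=935647.06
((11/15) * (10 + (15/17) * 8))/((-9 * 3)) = -0.46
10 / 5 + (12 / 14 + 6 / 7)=26 / 7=3.71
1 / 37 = 0.03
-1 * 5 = -5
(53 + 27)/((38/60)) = 2400/19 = 126.32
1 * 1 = 1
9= 9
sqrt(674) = 25.96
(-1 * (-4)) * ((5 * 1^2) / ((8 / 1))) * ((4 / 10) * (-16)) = -16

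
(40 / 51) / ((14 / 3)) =0.17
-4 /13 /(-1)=4 /13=0.31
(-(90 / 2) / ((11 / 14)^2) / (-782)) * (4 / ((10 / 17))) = 1764 / 2783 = 0.63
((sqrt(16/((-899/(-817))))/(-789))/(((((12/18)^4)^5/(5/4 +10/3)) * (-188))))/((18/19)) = 44983823445 * sqrt(734483)/93218733555712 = 0.41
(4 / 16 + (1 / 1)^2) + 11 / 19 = 139 / 76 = 1.83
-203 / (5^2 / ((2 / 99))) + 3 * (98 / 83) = 693952 / 205425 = 3.38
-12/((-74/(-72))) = -432/37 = -11.68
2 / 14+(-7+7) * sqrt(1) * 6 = 1 / 7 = 0.14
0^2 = 0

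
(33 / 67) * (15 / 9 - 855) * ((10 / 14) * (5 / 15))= -140800 / 1407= -100.07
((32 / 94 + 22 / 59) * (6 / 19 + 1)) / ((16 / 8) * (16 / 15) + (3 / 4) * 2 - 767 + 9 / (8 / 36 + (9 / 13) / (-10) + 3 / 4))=-3134635500 / 2516226430931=-0.00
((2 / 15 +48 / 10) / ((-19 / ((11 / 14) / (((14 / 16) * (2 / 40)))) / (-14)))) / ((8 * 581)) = 3256 / 231819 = 0.01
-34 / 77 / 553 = -34 / 42581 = -0.00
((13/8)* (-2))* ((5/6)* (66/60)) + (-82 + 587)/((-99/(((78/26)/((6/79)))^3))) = -497974109/1584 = -314377.59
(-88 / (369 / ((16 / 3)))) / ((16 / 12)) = -0.95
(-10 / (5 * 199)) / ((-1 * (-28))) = -1 / 2786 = -0.00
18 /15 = 6 /5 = 1.20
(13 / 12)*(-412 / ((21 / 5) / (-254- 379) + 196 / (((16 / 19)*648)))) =-1220525280 / 964061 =-1266.02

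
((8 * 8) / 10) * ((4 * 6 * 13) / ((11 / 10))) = 19968 / 11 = 1815.27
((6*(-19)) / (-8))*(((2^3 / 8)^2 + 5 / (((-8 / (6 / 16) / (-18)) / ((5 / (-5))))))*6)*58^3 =-429563457 / 8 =-53695432.12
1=1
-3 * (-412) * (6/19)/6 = 1236/19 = 65.05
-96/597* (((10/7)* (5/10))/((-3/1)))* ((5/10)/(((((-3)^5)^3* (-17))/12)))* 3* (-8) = -2560/113265488889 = -0.00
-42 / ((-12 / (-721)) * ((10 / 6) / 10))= -15141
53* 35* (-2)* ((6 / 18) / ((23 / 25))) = -92750 / 69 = -1344.20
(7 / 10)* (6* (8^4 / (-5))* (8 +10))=-1548288 / 25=-61931.52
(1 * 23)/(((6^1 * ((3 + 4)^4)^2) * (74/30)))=115/426595274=0.00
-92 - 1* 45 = -137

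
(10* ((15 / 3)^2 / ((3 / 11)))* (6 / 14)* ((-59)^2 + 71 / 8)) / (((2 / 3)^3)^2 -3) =-2544118875 / 5404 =-470784.40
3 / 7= 0.43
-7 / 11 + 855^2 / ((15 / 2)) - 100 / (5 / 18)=1068203 / 11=97109.36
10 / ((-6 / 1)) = -5 / 3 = -1.67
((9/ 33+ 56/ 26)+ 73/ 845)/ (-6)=-3893/ 9295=-0.42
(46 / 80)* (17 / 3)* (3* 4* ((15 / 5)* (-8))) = -4692 / 5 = -938.40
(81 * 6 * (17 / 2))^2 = 17065161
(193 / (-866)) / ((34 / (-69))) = 13317 / 29444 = 0.45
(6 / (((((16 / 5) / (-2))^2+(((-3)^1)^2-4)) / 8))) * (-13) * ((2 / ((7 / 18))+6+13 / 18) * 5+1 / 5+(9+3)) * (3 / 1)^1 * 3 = -23431720 / 441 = -53133.15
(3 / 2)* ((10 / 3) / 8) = 0.62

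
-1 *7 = -7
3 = 3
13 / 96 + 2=205 / 96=2.14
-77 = -77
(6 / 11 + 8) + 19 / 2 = 397 / 22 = 18.05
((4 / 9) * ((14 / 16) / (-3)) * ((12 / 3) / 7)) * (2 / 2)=-0.07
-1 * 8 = -8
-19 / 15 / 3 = -19 / 45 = -0.42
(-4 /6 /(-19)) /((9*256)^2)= 1 /151289856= 0.00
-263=-263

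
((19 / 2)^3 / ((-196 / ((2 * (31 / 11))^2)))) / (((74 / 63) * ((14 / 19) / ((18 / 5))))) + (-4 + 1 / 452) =-1154235956813 / 1983131920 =-582.03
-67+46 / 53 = -3505 / 53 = -66.13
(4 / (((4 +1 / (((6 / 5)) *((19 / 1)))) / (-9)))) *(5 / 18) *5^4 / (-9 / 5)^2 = -5937500 / 12447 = -477.02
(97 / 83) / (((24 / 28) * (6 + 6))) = 679 / 5976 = 0.11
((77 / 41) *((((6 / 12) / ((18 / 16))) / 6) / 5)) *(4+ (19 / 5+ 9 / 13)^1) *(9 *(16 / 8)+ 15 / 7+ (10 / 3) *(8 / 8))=1995664 / 359775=5.55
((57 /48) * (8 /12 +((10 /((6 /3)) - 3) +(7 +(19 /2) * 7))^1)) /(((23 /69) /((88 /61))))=95513 /244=391.45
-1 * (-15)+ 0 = 15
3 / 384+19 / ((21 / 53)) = 128917 / 2688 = 47.96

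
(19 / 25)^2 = 361 / 625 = 0.58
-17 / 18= -0.94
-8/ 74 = -4/ 37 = -0.11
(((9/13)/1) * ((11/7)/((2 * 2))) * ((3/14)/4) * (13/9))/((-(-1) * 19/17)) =561/29792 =0.02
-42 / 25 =-1.68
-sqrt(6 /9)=-sqrt(6) /3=-0.82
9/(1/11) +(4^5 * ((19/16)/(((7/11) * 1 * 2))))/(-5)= -92.09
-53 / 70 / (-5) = 53 / 350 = 0.15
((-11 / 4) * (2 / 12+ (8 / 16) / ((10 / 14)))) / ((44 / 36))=-39 / 20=-1.95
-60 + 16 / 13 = -764 / 13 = -58.77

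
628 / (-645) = -628 / 645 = -0.97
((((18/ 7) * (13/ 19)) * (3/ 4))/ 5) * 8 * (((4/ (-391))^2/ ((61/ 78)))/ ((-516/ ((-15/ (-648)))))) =-676/ 53333912779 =-0.00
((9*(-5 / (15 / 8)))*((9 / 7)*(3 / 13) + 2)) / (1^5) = -5016 / 91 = -55.12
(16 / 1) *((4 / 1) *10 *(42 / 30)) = 896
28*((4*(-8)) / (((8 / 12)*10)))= -672 / 5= -134.40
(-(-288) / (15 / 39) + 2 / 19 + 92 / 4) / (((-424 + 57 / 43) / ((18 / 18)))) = -3153233 / 1726625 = -1.83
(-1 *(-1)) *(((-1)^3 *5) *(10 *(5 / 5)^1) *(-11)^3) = 66550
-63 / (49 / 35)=-45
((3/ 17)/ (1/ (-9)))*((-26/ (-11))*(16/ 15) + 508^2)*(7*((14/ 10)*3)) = -56334631248/ 4675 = -12050188.50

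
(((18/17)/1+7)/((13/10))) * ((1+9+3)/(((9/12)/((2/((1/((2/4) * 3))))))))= 5480/17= 322.35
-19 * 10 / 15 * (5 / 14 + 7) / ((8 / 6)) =-1957 / 28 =-69.89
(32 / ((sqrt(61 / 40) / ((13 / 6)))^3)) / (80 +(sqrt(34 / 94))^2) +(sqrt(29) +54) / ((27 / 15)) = 33042880*sqrt(610) / 379463859 +5*sqrt(29) / 9 +30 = 35.14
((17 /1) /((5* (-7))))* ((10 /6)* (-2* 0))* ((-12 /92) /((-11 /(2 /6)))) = 0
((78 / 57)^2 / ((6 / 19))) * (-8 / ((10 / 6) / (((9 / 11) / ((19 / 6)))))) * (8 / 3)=-389376 / 19855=-19.61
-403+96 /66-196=-6573 /11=-597.55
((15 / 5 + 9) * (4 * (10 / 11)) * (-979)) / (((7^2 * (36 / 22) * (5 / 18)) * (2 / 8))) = -7672.16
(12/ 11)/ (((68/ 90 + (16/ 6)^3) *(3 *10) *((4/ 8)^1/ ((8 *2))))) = 864/ 14641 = 0.06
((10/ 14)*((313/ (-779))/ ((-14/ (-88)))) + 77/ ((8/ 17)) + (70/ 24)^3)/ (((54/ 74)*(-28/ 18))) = -455477872453/ 2770298496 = -164.41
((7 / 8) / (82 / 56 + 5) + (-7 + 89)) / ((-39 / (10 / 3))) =-49555 / 7059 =-7.02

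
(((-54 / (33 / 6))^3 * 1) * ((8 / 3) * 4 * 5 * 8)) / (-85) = 107495424 / 22627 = 4750.76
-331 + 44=-287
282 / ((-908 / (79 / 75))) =-3713 / 11350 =-0.33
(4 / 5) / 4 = 1 / 5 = 0.20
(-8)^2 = 64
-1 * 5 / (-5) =1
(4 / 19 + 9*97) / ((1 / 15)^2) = 3732975 / 19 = 196472.37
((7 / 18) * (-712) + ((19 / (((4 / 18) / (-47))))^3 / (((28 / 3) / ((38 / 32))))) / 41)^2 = 70925063695550216475994768969 / 1748995670016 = 40551880665834573.73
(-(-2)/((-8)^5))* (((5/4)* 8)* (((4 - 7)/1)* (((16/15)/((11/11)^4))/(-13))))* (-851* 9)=7659/6656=1.15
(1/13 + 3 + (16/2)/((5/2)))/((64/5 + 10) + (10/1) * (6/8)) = 272/1313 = 0.21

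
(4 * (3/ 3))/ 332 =1/ 83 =0.01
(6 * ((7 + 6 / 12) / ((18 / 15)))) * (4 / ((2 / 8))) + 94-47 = 647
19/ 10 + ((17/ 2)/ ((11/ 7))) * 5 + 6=34.95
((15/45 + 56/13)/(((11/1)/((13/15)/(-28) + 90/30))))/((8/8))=225707/180180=1.25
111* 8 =888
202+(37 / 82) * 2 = 8319 / 41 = 202.90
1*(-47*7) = -329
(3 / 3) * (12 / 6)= 2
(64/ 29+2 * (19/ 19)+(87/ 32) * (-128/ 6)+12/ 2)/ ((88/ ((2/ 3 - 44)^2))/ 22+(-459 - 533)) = 5855850/ 121544539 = 0.05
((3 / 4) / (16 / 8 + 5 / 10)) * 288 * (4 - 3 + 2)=1296 / 5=259.20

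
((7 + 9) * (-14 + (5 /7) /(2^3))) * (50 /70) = -158.98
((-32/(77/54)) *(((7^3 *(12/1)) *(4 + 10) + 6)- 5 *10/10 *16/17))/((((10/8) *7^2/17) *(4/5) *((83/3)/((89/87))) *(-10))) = 15065925696/9081611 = 1658.95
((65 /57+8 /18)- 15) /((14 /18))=-2294 /133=-17.25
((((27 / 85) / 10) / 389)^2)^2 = 531441 / 11952922624183506250000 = 0.00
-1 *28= -28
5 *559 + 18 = 2813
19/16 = 1.19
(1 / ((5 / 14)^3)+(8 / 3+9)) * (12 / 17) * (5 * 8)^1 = 403424 / 425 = 949.23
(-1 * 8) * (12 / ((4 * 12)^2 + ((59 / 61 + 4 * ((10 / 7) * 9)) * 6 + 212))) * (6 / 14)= -8784 / 604285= -0.01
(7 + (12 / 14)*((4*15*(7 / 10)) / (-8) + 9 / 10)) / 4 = 229 / 280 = 0.82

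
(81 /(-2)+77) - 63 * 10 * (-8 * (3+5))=80713 /2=40356.50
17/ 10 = 1.70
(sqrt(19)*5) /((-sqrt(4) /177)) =-885*sqrt(19) /2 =-1928.81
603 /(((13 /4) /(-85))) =-205020 /13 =-15770.77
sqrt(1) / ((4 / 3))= 3 / 4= 0.75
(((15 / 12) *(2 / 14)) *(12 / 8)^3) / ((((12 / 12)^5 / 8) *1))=135 / 28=4.82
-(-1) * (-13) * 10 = -130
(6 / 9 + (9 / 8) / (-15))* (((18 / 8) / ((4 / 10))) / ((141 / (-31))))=-2201 / 3008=-0.73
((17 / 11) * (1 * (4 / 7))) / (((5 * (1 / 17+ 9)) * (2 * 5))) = 289 / 148225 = 0.00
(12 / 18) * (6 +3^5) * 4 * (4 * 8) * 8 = 169984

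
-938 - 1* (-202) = -736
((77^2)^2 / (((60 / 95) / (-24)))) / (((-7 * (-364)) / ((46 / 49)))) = -6398117 / 13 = -492162.85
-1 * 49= -49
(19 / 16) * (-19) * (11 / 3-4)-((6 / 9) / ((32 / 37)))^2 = 15959 / 2304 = 6.93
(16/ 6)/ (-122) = -4/ 183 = -0.02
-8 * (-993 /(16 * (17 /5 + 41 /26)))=64545 /647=99.76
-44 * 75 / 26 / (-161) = 1650 / 2093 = 0.79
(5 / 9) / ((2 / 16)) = 40 / 9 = 4.44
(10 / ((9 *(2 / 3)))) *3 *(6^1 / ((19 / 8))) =240 / 19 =12.63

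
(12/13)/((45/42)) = 56/65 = 0.86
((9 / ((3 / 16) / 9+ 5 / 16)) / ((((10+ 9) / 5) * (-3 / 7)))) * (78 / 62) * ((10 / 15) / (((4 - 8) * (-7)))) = -585 / 1178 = -0.50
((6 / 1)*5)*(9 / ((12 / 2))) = 45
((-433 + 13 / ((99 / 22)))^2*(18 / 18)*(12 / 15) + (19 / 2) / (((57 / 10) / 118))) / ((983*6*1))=30009107 / 1194345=25.13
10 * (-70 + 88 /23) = -15220 /23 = -661.74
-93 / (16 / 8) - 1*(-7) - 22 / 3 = -281 / 6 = -46.83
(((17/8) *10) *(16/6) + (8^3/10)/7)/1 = 63.98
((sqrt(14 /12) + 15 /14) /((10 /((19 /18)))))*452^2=485222 /21 + 485222*sqrt(42) /135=46399.13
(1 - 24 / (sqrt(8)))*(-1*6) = -6 + 36*sqrt(2) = 44.91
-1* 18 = -18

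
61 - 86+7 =-18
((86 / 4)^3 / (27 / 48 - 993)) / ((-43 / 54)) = 12.58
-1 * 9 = -9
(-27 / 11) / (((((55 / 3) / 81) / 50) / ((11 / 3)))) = -21870 / 11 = -1988.18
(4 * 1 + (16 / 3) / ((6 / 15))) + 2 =58 / 3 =19.33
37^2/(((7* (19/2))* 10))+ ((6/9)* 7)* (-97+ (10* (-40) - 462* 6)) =-30430283/1995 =-15253.27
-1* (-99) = 99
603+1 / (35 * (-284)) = 5993819 / 9940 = 603.00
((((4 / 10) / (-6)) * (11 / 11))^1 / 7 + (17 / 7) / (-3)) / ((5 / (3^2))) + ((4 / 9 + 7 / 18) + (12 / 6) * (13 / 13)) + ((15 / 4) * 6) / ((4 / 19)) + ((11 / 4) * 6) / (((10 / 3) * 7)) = 457553 / 4200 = 108.94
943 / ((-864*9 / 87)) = -27347 / 2592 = -10.55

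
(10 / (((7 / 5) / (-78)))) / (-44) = 975 / 77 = 12.66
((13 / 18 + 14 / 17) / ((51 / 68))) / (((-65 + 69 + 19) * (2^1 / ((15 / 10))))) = 473 / 7038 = 0.07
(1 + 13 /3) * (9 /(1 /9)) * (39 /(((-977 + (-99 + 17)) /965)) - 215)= -38206080 /353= -108232.52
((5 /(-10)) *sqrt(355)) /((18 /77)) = -77 *sqrt(355) /36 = -40.30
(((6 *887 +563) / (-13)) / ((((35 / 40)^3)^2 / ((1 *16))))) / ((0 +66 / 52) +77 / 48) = -107709726720 / 19176787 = -5616.67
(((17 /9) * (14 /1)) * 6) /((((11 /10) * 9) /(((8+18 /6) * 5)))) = 23800 /27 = 881.48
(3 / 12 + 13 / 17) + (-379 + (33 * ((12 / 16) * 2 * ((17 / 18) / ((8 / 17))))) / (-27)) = -5605891 / 14688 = -381.66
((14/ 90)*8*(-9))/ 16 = -7/ 10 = -0.70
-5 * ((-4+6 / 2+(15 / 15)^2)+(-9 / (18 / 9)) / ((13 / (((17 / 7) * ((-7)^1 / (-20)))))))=153 / 104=1.47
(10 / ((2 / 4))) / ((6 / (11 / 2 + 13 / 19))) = 1175 / 57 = 20.61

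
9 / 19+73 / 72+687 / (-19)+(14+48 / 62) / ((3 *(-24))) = -34.88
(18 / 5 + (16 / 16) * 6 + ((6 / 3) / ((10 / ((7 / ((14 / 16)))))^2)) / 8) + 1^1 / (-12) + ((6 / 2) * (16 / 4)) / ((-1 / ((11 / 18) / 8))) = 219 / 25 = 8.76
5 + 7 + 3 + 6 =21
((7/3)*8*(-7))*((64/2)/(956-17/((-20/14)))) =-4.32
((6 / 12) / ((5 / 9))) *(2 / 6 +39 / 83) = 60 / 83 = 0.72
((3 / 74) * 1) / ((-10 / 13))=-39 / 740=-0.05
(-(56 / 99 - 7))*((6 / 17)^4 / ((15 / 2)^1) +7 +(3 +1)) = 2926708603 / 41342895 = 70.79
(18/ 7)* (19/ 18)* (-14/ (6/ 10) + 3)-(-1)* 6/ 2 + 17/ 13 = -50.88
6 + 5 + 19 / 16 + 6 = 291 / 16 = 18.19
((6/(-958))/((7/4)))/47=-12/157591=-0.00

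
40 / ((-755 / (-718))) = 5744 / 151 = 38.04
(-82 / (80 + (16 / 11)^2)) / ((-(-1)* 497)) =-4961 / 2469096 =-0.00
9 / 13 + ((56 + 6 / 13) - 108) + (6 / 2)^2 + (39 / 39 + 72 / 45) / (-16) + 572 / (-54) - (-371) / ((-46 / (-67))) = 315020291 / 645840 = 487.77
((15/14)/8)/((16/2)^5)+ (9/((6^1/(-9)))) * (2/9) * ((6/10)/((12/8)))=-22020021/18350080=-1.20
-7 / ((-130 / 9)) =63 / 130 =0.48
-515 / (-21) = 24.52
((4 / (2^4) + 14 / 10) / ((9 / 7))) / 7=11 / 60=0.18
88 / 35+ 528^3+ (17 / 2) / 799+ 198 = 484281921807 / 3290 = 147198152.52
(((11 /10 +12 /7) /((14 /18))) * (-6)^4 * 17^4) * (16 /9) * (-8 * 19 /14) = -12964939439616 /1715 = -7559731451.67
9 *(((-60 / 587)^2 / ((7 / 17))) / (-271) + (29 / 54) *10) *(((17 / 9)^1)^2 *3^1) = 27390616460065 / 52945438833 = 517.34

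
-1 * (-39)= 39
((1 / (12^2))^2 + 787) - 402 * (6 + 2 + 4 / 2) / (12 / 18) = -108718847 / 20736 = -5243.00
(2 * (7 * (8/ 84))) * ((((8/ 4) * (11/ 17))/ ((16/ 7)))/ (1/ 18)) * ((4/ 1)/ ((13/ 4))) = 3696/ 221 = 16.72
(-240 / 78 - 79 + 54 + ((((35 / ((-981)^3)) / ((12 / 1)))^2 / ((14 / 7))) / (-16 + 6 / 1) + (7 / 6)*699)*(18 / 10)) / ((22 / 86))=229554050574631682220256357 / 40784961817849478074560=5628.40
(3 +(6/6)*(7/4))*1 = 19/4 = 4.75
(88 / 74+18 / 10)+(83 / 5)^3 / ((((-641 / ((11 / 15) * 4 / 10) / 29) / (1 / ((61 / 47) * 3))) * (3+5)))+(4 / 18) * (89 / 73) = 1731042927701 / 1320147512500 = 1.31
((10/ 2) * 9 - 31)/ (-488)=-7/ 244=-0.03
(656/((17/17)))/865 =656/865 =0.76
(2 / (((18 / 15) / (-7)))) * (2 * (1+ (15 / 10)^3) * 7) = -8575 / 12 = -714.58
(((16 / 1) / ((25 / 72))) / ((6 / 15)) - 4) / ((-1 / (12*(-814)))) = 1086201.60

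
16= 16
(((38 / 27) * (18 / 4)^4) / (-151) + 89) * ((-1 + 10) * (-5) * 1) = -4630275 / 1208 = -3833.01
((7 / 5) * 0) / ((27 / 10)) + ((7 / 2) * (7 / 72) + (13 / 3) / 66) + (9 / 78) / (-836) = 158767 / 391248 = 0.41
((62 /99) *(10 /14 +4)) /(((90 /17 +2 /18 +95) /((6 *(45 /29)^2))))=19209150 /45218047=0.42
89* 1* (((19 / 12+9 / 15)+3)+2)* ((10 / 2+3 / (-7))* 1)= 306872 / 105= 2922.59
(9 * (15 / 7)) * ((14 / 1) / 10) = 27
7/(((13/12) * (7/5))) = 60/13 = 4.62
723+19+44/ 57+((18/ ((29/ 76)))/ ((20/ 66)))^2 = 29931381938/ 1198425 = 24975.60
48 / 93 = 16 / 31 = 0.52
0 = 0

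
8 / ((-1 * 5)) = -8 / 5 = -1.60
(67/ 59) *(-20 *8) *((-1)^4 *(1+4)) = -53600/ 59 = -908.47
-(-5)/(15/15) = 5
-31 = -31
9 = 9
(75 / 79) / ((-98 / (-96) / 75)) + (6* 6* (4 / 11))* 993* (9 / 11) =5014368288 / 468391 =10705.52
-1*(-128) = 128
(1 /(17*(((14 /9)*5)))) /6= 3 /2380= 0.00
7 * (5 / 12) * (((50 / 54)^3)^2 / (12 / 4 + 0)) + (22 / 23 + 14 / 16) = 1568112749387 / 641568329784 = 2.44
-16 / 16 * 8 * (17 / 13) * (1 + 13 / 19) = -4352 / 247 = -17.62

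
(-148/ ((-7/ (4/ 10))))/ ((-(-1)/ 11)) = 3256/ 35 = 93.03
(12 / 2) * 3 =18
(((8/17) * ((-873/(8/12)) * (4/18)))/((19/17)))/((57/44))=-34144/361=-94.58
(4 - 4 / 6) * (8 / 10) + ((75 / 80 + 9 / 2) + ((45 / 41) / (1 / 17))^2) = 28744709 / 80688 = 356.25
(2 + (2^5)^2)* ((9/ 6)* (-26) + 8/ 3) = -37278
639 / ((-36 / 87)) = -6177 / 4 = -1544.25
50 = 50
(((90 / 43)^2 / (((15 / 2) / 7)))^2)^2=3266533992960000 / 11688200277601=279.47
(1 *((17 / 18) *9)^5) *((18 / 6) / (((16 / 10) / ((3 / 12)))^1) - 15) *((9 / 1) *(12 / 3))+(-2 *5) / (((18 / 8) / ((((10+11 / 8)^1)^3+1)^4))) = -179640633400516062714285 / 8589934592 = -20912922150515.49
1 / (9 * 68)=1 / 612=0.00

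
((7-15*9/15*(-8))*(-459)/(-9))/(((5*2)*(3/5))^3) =1343/72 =18.65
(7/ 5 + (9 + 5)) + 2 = 87/ 5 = 17.40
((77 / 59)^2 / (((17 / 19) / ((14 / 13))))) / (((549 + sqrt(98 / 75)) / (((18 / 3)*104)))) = 3117008109600 / 1337694723929 - 2649551520*sqrt(6) / 1337694723929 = 2.33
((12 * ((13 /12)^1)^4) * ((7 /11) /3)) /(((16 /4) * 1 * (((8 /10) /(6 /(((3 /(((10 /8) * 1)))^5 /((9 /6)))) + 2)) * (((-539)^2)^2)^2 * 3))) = 758437355 /7001353930107089282840933695488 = 0.00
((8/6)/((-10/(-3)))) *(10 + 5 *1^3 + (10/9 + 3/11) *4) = 4066/495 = 8.21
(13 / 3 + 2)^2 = 361 / 9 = 40.11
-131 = -131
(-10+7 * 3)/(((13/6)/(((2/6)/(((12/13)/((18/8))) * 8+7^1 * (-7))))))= -66/1783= -0.04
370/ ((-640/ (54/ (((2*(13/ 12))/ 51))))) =-152847/ 208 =-734.84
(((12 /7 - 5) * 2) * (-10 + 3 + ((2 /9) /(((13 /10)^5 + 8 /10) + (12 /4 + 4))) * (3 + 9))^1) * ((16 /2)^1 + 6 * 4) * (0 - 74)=-2546426521984 /24177153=-105323.67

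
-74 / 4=-37 / 2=-18.50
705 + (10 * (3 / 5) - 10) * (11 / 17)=11941 / 17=702.41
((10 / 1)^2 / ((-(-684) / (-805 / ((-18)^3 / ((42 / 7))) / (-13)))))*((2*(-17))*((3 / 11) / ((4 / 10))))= 1710625 / 7922772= 0.22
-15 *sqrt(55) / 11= -10.11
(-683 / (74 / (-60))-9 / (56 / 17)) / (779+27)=1141779 / 1670032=0.68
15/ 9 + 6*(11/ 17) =283/ 51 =5.55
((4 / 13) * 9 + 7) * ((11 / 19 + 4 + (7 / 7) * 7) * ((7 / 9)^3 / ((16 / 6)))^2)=821778265 / 233361648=3.52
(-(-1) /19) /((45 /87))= 29 /285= 0.10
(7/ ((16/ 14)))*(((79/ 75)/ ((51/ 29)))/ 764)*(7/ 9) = 785813/ 210405600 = 0.00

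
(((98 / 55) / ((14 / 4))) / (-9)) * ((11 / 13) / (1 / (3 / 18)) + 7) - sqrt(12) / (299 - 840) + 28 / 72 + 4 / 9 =2 * sqrt(3) / 541 + 16579 / 38610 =0.44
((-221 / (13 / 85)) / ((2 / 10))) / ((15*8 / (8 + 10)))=-4335 / 4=-1083.75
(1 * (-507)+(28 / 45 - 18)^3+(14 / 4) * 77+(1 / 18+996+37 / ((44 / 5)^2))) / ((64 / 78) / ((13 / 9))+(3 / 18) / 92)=-7877.09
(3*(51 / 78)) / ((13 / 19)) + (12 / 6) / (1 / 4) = 10.87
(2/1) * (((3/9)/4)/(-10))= -1/60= -0.02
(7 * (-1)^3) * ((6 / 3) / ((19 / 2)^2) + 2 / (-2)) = 2471 / 361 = 6.84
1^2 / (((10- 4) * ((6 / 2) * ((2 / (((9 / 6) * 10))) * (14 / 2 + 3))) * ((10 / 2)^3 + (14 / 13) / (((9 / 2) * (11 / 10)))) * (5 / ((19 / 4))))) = 8151 / 25784800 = 0.00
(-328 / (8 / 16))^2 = 430336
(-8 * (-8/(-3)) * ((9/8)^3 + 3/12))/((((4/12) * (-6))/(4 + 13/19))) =83.63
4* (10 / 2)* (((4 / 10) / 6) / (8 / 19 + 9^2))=76 / 4641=0.02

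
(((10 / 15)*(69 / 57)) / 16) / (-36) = -23 / 16416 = -0.00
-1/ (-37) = 1/ 37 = 0.03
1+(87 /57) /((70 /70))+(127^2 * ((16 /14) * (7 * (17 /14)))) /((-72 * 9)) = -239.27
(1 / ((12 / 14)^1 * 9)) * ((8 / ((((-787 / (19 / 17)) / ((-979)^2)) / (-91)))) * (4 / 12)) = 46400045692 / 1083699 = 42816.36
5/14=0.36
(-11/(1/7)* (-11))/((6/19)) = 16093/6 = 2682.17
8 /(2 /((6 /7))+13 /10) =240 /109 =2.20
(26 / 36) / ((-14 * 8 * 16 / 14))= -13 / 2304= -0.01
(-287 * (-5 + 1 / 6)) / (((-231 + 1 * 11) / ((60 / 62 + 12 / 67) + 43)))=-278.36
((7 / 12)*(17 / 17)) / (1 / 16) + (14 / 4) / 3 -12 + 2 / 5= -11 / 10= -1.10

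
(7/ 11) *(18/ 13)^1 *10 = 8.81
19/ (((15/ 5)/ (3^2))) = 57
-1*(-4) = 4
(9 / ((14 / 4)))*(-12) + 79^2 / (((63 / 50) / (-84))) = -8738048 / 21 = -416097.52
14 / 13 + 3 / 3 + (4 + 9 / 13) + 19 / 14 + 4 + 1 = 2389 / 182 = 13.13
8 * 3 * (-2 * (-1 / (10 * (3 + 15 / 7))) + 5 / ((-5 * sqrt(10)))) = 14 / 15-12 * sqrt(10) / 5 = -6.66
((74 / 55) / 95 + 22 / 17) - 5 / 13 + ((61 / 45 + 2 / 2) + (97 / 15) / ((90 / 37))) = 370248607 / 62355150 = 5.94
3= 3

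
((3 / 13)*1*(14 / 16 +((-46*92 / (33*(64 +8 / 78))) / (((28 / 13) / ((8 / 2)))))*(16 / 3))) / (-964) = 21876031 / 4824820000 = 0.00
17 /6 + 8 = 65 /6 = 10.83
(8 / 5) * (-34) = -272 / 5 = -54.40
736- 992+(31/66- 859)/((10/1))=-225623/660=-341.85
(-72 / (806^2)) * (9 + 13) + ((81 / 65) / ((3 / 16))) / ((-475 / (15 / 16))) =-1200033 / 77144275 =-0.02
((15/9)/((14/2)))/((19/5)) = 25/399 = 0.06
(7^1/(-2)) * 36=-126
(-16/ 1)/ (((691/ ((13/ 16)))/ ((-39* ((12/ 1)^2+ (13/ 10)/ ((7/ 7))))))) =736671/ 6910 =106.61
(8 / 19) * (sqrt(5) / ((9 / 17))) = 136 * sqrt(5) / 171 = 1.78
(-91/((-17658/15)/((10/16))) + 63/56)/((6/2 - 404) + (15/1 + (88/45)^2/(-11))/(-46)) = -95304525/32597819912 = -0.00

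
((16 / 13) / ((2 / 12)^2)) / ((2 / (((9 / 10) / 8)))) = 162 / 65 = 2.49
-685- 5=-690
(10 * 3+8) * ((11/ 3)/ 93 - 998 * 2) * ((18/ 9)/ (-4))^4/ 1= -10580587/ 2232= -4740.41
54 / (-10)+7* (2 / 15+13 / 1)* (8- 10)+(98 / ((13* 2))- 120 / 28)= -259054 / 1365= -189.78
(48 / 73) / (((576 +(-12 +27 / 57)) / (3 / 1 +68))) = 21584 / 260975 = 0.08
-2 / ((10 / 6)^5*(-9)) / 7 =54 / 21875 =0.00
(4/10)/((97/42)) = 0.17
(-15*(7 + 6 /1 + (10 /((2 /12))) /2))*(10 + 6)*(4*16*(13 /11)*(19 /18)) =-823932.12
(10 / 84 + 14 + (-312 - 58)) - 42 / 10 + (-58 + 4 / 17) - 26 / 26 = -418.85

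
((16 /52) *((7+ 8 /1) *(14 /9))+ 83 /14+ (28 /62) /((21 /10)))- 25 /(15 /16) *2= -677213 /16926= -40.01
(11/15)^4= 14641/50625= 0.29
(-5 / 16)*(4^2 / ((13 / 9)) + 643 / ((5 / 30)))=-125745 / 104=-1209.09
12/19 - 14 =-13.37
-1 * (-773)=773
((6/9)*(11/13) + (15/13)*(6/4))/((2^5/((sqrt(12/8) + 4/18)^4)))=44929*sqrt(6)/909792 + 12669083/65505024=0.31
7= 7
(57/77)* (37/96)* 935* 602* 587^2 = 885357985585/16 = 55334874099.06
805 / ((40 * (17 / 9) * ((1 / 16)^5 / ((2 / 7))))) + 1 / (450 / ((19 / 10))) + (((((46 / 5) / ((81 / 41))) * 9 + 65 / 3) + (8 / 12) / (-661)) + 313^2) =55454953800901 / 16855500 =3290021.29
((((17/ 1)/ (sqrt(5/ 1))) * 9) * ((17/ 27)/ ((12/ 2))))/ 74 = 289 * sqrt(5)/ 6660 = 0.10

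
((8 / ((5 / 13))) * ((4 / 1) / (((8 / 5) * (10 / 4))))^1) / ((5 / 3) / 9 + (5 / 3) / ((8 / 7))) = 22464 / 1775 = 12.66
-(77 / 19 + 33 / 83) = -7018 / 1577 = -4.45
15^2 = 225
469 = 469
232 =232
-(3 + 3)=-6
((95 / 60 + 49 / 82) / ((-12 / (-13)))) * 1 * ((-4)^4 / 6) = 111592 / 1107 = 100.81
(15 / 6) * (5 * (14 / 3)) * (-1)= -175 / 3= -58.33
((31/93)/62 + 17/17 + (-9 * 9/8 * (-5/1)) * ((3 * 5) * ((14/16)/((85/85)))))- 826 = -955543/5952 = -160.54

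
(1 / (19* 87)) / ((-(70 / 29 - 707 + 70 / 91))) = 13 / 15124323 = 0.00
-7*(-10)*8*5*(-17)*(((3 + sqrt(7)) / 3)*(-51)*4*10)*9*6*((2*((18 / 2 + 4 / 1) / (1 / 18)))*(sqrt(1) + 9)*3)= 24540122880000*sqrt(7) + 73620368640000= 138547430923446.16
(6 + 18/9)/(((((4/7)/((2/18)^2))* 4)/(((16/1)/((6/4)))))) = 112/243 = 0.46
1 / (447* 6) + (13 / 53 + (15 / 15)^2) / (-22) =-7993 / 142146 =-0.06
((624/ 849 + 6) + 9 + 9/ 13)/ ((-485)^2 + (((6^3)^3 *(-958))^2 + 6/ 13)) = 60436/ 342912497152271315164969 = 0.00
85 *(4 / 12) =28.33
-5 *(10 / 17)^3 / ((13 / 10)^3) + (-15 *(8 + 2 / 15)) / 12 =-688425521 / 64763166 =-10.63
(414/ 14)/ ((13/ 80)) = 16560/ 91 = 181.98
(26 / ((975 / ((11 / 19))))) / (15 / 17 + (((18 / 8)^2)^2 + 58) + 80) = 95744 / 1020233025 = 0.00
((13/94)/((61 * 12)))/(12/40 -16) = -65/5401428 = -0.00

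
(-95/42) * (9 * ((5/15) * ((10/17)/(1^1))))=-475/119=-3.99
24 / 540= 2 / 45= 0.04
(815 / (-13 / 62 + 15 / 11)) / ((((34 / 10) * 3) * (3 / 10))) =27791500 / 120411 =230.81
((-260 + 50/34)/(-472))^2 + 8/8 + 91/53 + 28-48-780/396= -18.95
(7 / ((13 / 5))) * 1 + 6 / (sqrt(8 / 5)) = 35 / 13 + 3 * sqrt(10) / 2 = 7.44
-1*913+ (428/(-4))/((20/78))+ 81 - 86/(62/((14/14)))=-387713/310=-1250.69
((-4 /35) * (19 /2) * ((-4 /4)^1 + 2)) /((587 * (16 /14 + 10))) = -19 /114465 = -0.00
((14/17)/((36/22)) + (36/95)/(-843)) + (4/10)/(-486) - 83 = -1819527233/22055409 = -82.50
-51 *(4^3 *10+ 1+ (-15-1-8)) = -31467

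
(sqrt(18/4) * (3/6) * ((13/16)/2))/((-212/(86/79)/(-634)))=531609 * sqrt(2)/535936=1.40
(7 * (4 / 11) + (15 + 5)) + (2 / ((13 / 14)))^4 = 13844344 / 314171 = 44.07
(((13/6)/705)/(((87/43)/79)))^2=1950193921/135431360100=0.01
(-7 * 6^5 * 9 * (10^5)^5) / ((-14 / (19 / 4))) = 1662120000000000000000000000000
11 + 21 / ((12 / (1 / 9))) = 403 / 36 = 11.19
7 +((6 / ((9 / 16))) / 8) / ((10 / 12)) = 43 / 5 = 8.60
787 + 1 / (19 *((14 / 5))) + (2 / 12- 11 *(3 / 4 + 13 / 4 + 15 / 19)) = 293066 / 399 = 734.50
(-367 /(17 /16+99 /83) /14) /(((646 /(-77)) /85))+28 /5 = 7020088 /56905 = 123.37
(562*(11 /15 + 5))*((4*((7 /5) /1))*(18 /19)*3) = 24359328 /475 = 51282.80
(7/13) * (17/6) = 119/78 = 1.53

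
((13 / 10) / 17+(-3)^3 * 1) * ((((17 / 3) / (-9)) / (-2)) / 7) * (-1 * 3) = 4577 / 1260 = 3.63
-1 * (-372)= 372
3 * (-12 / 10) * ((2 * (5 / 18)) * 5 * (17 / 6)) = -85 / 3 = -28.33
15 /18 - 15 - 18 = -193 /6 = -32.17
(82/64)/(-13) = -41/416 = -0.10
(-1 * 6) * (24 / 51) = -48 / 17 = -2.82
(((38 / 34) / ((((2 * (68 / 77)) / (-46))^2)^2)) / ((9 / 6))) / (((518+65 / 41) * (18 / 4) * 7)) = 1094746744586957 / 52267185223488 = 20.95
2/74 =1/37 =0.03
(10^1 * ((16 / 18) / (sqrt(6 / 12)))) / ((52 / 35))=700 * sqrt(2) / 117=8.46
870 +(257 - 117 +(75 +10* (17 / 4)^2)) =10125 / 8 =1265.62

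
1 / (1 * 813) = 1 / 813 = 0.00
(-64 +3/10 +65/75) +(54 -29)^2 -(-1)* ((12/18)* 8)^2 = 10631/18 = 590.61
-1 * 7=-7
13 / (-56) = -13 / 56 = -0.23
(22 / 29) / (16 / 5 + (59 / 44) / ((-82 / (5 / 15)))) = 0.24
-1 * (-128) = 128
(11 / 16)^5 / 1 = 161051 / 1048576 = 0.15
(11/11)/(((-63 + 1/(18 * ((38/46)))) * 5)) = -342/107615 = -0.00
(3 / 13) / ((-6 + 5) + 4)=1 / 13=0.08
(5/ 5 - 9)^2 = 64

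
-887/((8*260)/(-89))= 78943/2080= 37.95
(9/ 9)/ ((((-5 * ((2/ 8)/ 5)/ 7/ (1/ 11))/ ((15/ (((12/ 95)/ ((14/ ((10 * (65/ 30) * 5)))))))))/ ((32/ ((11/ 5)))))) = -893760/ 1573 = -568.19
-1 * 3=-3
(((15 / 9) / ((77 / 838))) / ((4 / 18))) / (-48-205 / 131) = -823335 / 499961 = -1.65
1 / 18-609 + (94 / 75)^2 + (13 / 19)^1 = -14408873 / 23750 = -606.69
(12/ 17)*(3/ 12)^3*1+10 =2723/ 272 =10.01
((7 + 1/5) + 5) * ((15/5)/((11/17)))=56.56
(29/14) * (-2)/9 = -29/63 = -0.46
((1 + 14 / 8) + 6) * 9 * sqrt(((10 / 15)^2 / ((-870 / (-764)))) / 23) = 7 * sqrt(3821910) / 1334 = 10.26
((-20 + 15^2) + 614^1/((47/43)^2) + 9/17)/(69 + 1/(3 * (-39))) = 790279659/75781954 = 10.43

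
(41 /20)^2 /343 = 0.01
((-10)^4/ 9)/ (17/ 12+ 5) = 40000/ 231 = 173.16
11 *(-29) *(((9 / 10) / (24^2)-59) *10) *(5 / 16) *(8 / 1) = 60225605 / 128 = 470512.54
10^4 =10000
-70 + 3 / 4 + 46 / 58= -7941 / 116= -68.46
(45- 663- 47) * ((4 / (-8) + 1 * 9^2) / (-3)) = 107065 / 6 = 17844.17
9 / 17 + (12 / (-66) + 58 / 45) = 13771 / 8415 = 1.64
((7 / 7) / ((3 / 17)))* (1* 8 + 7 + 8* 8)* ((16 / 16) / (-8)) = -1343 / 24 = -55.96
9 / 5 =1.80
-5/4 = -1.25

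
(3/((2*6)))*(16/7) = 4/7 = 0.57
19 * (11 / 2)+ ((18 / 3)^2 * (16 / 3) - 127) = 339 / 2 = 169.50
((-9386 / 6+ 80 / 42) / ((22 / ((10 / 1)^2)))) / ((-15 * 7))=109370 / 1617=67.64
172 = 172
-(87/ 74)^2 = -1.38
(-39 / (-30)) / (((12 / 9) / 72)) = 351 / 5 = 70.20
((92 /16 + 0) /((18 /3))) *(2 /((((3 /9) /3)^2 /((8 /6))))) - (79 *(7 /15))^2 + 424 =-163834 /225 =-728.15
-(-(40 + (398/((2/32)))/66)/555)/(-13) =-4504/238095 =-0.02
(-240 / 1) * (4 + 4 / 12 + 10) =-3440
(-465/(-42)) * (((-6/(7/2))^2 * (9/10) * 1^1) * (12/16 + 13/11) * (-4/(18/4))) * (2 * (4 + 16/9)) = -2192320/3773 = -581.05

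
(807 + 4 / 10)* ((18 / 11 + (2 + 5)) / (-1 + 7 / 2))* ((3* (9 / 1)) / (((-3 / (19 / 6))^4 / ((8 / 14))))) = 908728333 / 17010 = 53423.18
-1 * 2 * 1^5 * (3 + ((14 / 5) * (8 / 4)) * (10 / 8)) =-20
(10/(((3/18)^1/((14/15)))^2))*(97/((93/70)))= 2129344/93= 22896.17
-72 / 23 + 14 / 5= -38 / 115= -0.33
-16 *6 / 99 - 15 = -527 / 33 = -15.97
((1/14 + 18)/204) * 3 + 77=73557/952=77.27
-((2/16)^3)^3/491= -1/65900904448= -0.00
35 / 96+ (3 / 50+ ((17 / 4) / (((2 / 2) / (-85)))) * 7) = -6067981 / 2400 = -2528.33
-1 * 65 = -65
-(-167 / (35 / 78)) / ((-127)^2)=13026 / 564515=0.02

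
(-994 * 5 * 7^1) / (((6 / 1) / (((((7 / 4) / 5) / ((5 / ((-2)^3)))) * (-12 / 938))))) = -13916 / 335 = -41.54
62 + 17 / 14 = 885 / 14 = 63.21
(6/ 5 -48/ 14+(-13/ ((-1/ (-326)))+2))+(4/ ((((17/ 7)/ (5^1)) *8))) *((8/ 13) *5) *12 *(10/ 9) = -97368094/ 23205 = -4196.00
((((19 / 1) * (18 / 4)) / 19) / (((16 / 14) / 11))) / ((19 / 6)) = 2079 / 152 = 13.68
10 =10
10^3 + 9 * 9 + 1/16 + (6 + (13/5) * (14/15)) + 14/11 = 14398057/13200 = 1090.76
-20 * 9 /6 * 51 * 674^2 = -695042280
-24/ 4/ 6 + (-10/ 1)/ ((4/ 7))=-37/ 2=-18.50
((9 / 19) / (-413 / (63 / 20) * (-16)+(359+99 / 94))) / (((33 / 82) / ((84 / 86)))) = 8740872 / 18686893775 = 0.00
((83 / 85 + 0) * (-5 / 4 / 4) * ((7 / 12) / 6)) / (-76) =581 / 1488384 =0.00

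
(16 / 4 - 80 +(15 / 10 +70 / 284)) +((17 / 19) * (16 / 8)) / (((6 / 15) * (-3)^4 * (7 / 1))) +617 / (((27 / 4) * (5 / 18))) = 974541391 / 3824415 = 254.82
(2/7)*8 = 16/7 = 2.29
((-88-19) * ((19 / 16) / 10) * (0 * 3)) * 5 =0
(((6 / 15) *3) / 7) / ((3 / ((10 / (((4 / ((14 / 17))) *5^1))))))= 2 / 85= 0.02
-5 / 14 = -0.36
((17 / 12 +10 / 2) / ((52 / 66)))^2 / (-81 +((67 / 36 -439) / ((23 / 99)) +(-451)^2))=16500407 / 50111428432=0.00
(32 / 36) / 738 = 4 / 3321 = 0.00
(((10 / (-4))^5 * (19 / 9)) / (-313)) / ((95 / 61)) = 38125 / 90144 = 0.42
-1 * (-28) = 28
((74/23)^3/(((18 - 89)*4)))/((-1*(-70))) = -50653/30234995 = -0.00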